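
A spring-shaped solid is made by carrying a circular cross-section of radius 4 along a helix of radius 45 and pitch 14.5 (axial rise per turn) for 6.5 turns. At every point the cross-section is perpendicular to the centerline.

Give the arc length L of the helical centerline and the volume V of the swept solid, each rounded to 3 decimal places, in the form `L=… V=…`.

2πR = 2π·45 = 282.743339
per-turn = √(282.743339² + 14.5²) = √(79943.7956 + 210.25) = √80154.0456 = 283.114898
L = 6.5 × 283.114898 = 1840.246839
V = π·4² × L = 50.265482 × 1840.246839 = 92500.895206

L=1840.247 V=92500.895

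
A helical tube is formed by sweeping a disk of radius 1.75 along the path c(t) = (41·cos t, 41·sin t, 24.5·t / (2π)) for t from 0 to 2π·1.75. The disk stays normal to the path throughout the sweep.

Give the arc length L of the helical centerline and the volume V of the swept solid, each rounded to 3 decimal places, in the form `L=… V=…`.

2πR = 2π·41 = 257.610598
per-turn = √(257.610598² + 24.5²) = √(66363.2200 + 600.25) = √66963.4700 = 258.773009
L = 1.75 × 258.773009 = 452.852765
V = π·1.75² × L = 9.621128 × 452.852765 = 4356.954192

L=452.853 V=4356.954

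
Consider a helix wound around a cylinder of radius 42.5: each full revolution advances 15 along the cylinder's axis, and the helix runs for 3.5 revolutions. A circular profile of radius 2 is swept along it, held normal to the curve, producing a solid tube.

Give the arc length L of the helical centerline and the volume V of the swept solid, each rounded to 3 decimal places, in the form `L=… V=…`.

2πR = 2π·42.5 = 267.035376
per-turn = √(267.035376² + 15²) = √(71307.8918 + 225) = √71532.8918 = 267.456336
L = 3.5 × 267.456336 = 936.097177
V = π·2² × L = 12.566371 × 936.097177 = 11763.344055

L=936.097 V=11763.344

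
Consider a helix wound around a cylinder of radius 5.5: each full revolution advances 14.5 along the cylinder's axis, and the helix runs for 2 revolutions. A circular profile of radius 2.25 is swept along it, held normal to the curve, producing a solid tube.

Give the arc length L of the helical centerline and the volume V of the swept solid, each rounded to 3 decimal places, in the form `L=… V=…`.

L=74.953 V=1192.069

2πR = 2π·5.5 = 34.557519
per-turn = √(34.557519² + 14.5²) = √(1194.2221 + 210.25) = √1404.4721 = 37.476288
L = 2 × 37.476288 = 74.952575
V = π·2.25² × L = 15.904313 × 74.952575 = 1192.069202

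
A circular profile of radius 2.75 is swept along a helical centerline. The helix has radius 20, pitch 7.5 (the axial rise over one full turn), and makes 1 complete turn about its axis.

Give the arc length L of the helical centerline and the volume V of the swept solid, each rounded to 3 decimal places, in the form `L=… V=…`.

L=125.887 V=2990.868

2πR = 2π·20 = 125.663706
per-turn = √(125.663706² + 7.5²) = √(15791.3670 + 56.25) = √15847.6170 = 125.887319
L = 1 × 125.887319 = 125.887319
V = π·2.75² × L = 23.758294 × 125.887319 = 2990.867987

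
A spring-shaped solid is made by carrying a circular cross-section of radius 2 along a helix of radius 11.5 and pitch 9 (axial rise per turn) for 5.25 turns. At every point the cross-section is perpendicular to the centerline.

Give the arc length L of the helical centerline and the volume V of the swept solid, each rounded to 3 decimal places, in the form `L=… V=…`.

2πR = 2π·11.5 = 72.256631
per-turn = √(72.256631² + 9²) = √(5221.0207 + 81) = √5302.0207 = 72.814976
L = 5.25 × 72.814976 = 382.278624
V = π·2² × L = 12.566371 × 382.278624 = 4803.854866

L=382.279 V=4803.855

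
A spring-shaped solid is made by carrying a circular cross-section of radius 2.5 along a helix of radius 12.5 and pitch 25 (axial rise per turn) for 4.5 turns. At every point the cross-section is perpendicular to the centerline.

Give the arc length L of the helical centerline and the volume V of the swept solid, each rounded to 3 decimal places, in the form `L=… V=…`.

L=370.902 V=7282.647

2πR = 2π·12.5 = 78.539816
per-turn = √(78.539816² + 25²) = √(6168.5028 + 625) = √6793.5028 = 82.422708
L = 4.5 × 82.422708 = 370.902185
V = π·2.5² × L = 19.634954 × 370.902185 = 7282.647369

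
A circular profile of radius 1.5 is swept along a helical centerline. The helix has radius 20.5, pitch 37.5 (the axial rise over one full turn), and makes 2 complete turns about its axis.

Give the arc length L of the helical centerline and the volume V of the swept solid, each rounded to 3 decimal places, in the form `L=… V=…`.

2πR = 2π·20.5 = 128.805299
per-turn = √(128.805299² + 37.5²) = √(16590.8050 + 1406.25) = √17997.0550 = 134.153103
L = 2 × 134.153103 = 268.306206
V = π·1.5² × L = 7.068583 × 268.306206 = 1896.544810

L=268.306 V=1896.545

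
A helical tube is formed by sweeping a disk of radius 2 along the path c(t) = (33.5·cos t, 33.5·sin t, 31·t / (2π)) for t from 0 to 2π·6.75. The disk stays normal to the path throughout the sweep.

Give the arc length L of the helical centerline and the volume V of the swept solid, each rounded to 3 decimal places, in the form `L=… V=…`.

2πR = 2π·33.5 = 210.486708
per-turn = √(210.486708² + 31²) = √(44304.6542 + 961) = √45265.6542 = 212.757266
L = 6.75 × 212.757266 = 1436.111544
V = π·2² × L = 12.566371 × 1436.111544 = 18046.709909

L=1436.112 V=18046.710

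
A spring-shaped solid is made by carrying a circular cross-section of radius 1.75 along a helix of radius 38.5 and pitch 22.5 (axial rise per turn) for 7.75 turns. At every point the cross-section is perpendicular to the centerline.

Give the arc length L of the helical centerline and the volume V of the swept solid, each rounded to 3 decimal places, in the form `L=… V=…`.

2πR = 2π·38.5 = 241.902634
per-turn = √(241.902634² + 22.5²) = √(58516.8845 + 506.25) = √59023.1345 = 242.946773
L = 7.75 × 242.946773 = 1882.837490
V = π·1.75² × L = 9.621128 × 1882.837490 = 18115.019561

L=1882.837 V=18115.020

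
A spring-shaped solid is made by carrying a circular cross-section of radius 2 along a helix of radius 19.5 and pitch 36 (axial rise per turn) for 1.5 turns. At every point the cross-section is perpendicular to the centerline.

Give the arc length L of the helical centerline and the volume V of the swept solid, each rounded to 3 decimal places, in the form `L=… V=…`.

L=191.552 V=2407.116

2πR = 2π·19.5 = 122.522113
per-turn = √(122.522113² + 36²) = √(15011.6683 + 1296) = √16307.6683 = 127.701481
L = 1.5 × 127.701481 = 191.552222
V = π·2² × L = 12.566371 × 191.552222 = 2407.116211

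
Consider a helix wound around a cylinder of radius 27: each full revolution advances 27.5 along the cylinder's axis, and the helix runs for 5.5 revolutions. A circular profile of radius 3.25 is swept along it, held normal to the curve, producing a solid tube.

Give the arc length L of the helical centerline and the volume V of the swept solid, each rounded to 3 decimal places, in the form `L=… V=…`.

2πR = 2π·27 = 169.646003
per-turn = √(169.646003² + 27.5²) = √(28779.7664 + 756.25) = √29536.0164 = 171.860456
L = 5.5 × 171.860456 = 945.232510
V = π·3.25² × L = 33.183072 × 945.232510 = 31365.718803

L=945.233 V=31365.719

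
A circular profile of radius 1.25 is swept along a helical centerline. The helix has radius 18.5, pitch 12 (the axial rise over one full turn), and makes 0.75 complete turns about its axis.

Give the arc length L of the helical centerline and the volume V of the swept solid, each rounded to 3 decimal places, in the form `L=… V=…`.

2πR = 2π·18.5 = 116.238928
per-turn = √(116.238928² + 12²) = √(13511.4884 + 144) = √13655.4884 = 116.856700
L = 0.75 × 116.856700 = 87.642525
V = π·1.25² × L = 4.908739 × 87.642525 = 430.214240

L=87.643 V=430.214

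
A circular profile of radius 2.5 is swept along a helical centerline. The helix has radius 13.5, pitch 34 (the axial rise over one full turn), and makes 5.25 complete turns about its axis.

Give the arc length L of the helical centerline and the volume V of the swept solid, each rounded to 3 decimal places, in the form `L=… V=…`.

L=479.763 V=9420.130

2πR = 2π·13.5 = 84.823002
per-turn = √(84.823002² + 34²) = √(7194.9416 + 1156) = √8350.9416 = 91.383487
L = 5.25 × 91.383487 = 479.763304
V = π·2.5² × L = 19.634954 × 479.763304 = 9420.130450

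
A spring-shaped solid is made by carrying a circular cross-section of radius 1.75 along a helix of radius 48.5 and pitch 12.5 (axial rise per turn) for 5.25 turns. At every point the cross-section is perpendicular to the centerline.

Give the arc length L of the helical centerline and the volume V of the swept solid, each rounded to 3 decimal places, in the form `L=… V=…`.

2πR = 2π·48.5 = 304.734487
per-turn = √(304.734487² + 12.5²) = √(92863.1078 + 156.25) = √93019.3578 = 304.990750
L = 5.25 × 304.990750 = 1601.201439
V = π·1.75² × L = 9.621128 × 1601.201439 = 15405.363205

L=1601.201 V=15405.363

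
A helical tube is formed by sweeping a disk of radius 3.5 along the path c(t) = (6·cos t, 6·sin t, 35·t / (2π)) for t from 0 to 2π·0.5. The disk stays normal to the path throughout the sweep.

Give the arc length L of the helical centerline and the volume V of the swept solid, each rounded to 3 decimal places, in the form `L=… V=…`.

2πR = 2π·6 = 37.699112
per-turn = √(37.699112² + 35²) = √(1421.2230 + 1225) = √2646.2230 = 51.441452
L = 0.5 × 51.441452 = 25.720726
V = π·3.5² × L = 38.484510 × 25.720726 = 989.849546

L=25.721 V=989.850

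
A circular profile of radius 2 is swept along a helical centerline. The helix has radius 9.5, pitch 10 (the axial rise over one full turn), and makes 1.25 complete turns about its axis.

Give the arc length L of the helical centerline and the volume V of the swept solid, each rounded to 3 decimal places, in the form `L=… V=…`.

L=75.653 V=950.679

2πR = 2π·9.5 = 59.690260
per-turn = √(59.690260² + 10²) = √(3562.9272 + 100) = √3662.9272 = 60.522121
L = 1.25 × 60.522121 = 75.652652
V = π·2² × L = 12.566371 × 75.652652 = 950.679261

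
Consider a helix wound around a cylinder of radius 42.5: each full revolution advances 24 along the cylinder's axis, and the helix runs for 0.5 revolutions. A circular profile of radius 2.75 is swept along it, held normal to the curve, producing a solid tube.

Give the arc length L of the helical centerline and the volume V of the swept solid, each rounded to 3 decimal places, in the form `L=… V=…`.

2πR = 2π·42.5 = 267.035376
per-turn = √(267.035376² + 24²) = √(71307.8918 + 576) = √71883.8918 = 268.111715
L = 0.5 × 268.111715 = 134.055858
V = π·2.75² × L = 23.758294 × 134.055858 = 3184.938536

L=134.056 V=3184.939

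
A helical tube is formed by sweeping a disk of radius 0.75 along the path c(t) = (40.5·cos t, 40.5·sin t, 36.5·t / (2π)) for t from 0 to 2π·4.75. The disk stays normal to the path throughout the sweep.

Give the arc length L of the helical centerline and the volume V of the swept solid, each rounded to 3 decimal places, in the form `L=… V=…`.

L=1221.099 V=2157.859

2πR = 2π·40.5 = 254.469005
per-turn = √(254.469005² + 36.5²) = √(64754.4745 + 1332.25) = √66086.7245 = 257.073383
L = 4.75 × 257.073383 = 1221.098571
V = π·0.75² × L = 1.767146 × 1221.098571 = 2157.859294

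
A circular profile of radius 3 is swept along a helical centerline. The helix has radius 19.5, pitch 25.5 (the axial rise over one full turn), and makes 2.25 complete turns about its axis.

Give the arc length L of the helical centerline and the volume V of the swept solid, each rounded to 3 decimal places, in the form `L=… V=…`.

2πR = 2π·19.5 = 122.522113
per-turn = √(122.522113² + 25.5²) = √(15011.6683 + 650.25) = √15661.9183 = 125.147586
L = 2.25 × 125.147586 = 281.582069
V = π·3² × L = 28.274334 × 281.582069 = 7961.545423

L=281.582 V=7961.545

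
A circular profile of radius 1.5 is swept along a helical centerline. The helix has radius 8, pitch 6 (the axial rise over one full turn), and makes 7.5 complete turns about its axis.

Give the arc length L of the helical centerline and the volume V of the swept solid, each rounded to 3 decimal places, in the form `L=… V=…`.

L=379.667 V=2683.710

2πR = 2π·8 = 50.265482
per-turn = √(50.265482² + 6²) = √(2526.6187 + 36) = √2562.6187 = 50.622315
L = 7.5 × 50.622315 = 379.667359
V = π·1.5² × L = 7.068583 × 379.667359 = 2683.710417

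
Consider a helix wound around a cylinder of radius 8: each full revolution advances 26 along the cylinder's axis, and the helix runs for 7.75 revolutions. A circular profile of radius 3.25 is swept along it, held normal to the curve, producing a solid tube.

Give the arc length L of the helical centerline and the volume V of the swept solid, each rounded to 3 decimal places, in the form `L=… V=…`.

L=438.586 V=14553.616

2πR = 2π·8 = 50.265482
per-turn = √(50.265482² + 26²) = √(2526.6187 + 676) = √3202.6187 = 56.591684
L = 7.75 × 56.591684 = 438.585553
V = π·3.25² × L = 33.183072 × 438.585553 = 14553.616159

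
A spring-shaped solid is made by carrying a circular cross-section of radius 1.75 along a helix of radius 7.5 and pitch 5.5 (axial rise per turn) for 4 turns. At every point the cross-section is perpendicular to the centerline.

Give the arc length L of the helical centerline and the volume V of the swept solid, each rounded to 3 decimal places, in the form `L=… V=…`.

L=189.775 V=1825.850

2πR = 2π·7.5 = 47.123890
per-turn = √(47.123890² + 5.5²) = √(2220.6610 + 30.25) = √2250.9110 = 47.443767
L = 4 × 47.443767 = 189.775066
V = π·1.75² × L = 9.621128 × 189.775066 = 1825.850111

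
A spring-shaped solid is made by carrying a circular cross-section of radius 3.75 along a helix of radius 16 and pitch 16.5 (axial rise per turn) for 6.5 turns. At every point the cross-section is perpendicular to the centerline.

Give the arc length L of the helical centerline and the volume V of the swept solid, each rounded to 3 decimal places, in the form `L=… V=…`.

2πR = 2π·16 = 100.530965
per-turn = √(100.530965² + 16.5²) = √(10106.4749 + 272.25) = √10378.7249 = 101.876027
L = 6.5 × 101.876027 = 662.194176
V = π·3.75² × L = 44.178647 × 662.194176 = 29254.842562

L=662.194 V=29254.843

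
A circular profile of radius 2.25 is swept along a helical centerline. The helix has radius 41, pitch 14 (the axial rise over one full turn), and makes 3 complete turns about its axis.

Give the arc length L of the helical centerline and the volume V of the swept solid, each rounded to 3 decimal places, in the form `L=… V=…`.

2πR = 2π·41 = 257.610598
per-turn = √(257.610598² + 14²) = √(66363.2200 + 196) = √66559.2200 = 257.990736
L = 3 × 257.990736 = 773.972209
V = π·2.25² × L = 15.904313 × 773.972209 = 12309.496113

L=773.972 V=12309.496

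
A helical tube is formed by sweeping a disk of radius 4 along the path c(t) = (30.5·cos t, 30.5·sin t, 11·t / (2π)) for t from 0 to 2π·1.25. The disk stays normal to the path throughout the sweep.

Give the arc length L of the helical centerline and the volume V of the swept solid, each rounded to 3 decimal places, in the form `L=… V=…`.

L=239.941 V=12060.737

2πR = 2π·30.5 = 191.637152
per-turn = √(191.637152² + 11²) = √(36724.7980 + 121) = √36845.7980 = 191.952593
L = 1.25 × 191.952593 = 239.940741
V = π·4² × L = 50.265482 × 239.940741 = 12060.737123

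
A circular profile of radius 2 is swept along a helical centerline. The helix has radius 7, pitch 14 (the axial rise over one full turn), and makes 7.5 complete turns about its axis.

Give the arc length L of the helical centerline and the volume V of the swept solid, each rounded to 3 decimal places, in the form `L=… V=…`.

L=346.175 V=4350.168

2πR = 2π·7 = 43.982297
per-turn = √(43.982297² + 14²) = √(1934.4425 + 196) = √2130.4425 = 46.156716
L = 7.5 × 46.156716 = 346.175372
V = π·2² × L = 12.566371 × 346.175372 = 4350.168028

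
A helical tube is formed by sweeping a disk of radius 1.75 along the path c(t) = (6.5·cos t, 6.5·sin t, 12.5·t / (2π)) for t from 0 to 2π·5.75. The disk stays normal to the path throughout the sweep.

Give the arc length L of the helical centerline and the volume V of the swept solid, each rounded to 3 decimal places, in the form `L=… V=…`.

L=245.587 V=2362.825

2πR = 2π·6.5 = 40.840704
per-turn = √(40.840704² + 12.5²) = √(1667.9631 + 156.25) = √1824.2131 = 42.710808
L = 5.75 × 42.710808 = 245.587148
V = π·1.75² × L = 9.621128 × 245.587148 = 2362.825260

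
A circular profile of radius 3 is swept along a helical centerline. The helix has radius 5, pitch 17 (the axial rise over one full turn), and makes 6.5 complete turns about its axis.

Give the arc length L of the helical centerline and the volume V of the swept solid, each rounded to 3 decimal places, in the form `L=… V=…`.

2πR = 2π·5 = 31.415927
per-turn = √(31.415927² + 17²) = √(986.9604 + 289) = √1275.9604 = 35.720588
L = 6.5 × 35.720588 = 232.183825
V = π·3² × L = 28.274334 × 232.183825 = 6564.842990

L=232.184 V=6564.843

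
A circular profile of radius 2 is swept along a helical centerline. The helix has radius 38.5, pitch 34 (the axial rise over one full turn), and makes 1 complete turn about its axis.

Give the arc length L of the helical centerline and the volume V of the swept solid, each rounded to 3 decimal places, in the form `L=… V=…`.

2πR = 2π·38.5 = 241.902634
per-turn = √(241.902634² + 34²) = √(58516.8845 + 1156) = √59672.8845 = 244.280340
L = 1 × 244.280340 = 244.280340
V = π·2² × L = 12.566371 × 244.280340 = 3069.717286

L=244.280 V=3069.717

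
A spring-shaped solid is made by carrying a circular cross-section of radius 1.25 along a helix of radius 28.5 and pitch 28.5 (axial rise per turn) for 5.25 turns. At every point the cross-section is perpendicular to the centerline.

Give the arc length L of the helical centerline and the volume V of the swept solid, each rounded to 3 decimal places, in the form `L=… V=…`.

L=951.954 V=4672.893

2πR = 2π·28.5 = 179.070781
per-turn = √(179.070781² + 28.5²) = √(32066.3447 + 812.25) = √32878.5947 = 181.324556
L = 5.25 × 181.324556 = 951.953920
V = π·1.25² × L = 4.908739 × 951.953920 = 4672.892879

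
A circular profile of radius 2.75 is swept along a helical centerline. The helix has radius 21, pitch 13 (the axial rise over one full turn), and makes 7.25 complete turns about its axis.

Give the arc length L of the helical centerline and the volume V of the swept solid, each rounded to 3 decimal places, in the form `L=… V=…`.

2πR = 2π·21 = 131.946891
per-turn = √(131.946891² + 13²) = √(17409.9822 + 169) = √17578.9822 = 132.585754
L = 7.25 × 132.585754 = 961.246716
V = π·2.75² × L = 23.758294 × 961.246716 = 22837.582523

L=961.247 V=22837.583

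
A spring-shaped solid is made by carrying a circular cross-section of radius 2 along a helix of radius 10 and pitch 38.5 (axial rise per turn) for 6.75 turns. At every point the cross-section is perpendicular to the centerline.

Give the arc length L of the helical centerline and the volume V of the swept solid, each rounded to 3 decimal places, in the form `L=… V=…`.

L=497.402 V=6250.535

2πR = 2π·10 = 62.831853
per-turn = √(62.831853² + 38.5²) = √(3947.8418 + 1482.25) = √5430.0918 = 73.689156
L = 6.75 × 73.689156 = 497.401805
V = π·2² × L = 12.566371 × 497.401805 = 6250.535429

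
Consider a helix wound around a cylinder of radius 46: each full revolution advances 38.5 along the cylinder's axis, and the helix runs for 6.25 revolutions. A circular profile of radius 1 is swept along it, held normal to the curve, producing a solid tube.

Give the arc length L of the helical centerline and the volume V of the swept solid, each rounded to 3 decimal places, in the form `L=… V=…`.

L=1822.372 V=5725.149

2πR = 2π·46 = 289.026524
per-turn = √(289.026524² + 38.5²) = √(83536.3317 + 1482.25) = √85018.5817 = 291.579460
L = 6.25 × 291.579460 = 1822.371627
V = π·1² × L = 3.141593 × 1822.371627 = 5725.149314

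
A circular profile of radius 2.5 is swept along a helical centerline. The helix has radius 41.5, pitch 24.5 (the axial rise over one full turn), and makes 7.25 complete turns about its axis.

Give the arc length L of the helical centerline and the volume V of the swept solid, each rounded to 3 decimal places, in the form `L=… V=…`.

L=1898.780 V=37282.454

2πR = 2π·41.5 = 260.752190
per-turn = √(260.752190² + 24.5²) = √(67991.7047 + 600.25) = √68591.9547 = 261.900658
L = 7.25 × 261.900658 = 1898.779771
V = π·2.5² × L = 19.634954 × 1898.779771 = 37282.453627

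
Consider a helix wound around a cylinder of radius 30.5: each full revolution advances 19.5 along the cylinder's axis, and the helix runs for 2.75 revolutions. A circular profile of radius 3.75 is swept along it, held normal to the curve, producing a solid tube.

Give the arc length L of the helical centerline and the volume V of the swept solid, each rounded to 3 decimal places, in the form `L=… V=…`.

2πR = 2π·30.5 = 191.637152
per-turn = √(191.637152² + 19.5²) = √(36724.7980 + 380.25) = √37105.0480 = 192.626706
L = 2.75 × 192.626706 = 529.723442
V = π·3.75² × L = 44.178647 × 529.723442 = 23402.464801

L=529.723 V=23402.465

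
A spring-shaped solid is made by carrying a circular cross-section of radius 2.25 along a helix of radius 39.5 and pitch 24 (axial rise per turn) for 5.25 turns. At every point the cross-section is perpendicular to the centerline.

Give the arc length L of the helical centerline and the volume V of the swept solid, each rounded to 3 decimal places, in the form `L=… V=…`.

2πR = 2π·39.5 = 248.185820
per-turn = √(248.185820² + 24²) = √(61596.2011 + 576) = √62172.2011 = 249.343540
L = 5.25 × 249.343540 = 1309.053586
V = π·2.25² × L = 15.904313 × 1309.053586 = 20819.597721

L=1309.054 V=20819.598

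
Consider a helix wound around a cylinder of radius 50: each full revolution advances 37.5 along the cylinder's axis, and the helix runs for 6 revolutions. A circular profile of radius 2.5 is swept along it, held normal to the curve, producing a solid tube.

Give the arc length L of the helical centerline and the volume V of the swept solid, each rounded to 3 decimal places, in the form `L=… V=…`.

2πR = 2π·50 = 314.159265
per-turn = √(314.159265² + 37.5²) = √(98696.0440 + 1406.25) = √100102.2940 = 316.389466
L = 6 × 316.389466 = 1898.336794
V = π·2.5² × L = 19.634954 × 1898.336794 = 37273.755793

L=1898.337 V=37273.756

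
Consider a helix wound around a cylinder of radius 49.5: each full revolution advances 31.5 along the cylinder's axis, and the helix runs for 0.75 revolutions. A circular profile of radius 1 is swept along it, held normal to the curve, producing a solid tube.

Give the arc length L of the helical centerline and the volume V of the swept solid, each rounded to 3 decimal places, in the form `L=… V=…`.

L=234.457 V=736.567

2πR = 2π·49.5 = 311.017673
per-turn = √(311.017673² + 31.5²) = √(96731.9927 + 992.25) = √97724.2427 = 312.608769
L = 0.75 × 312.608769 = 234.456577
V = π·1² × L = 3.141593 × 234.456577 = 736.567060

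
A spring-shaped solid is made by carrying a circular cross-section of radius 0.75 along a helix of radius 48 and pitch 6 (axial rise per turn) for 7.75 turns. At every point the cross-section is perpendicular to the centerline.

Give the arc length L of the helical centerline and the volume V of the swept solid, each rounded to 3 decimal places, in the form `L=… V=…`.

2πR = 2π·48 = 301.592895
per-turn = √(301.592895² + 6²) = √(90958.2742 + 36) = √90994.2742 = 301.652572
L = 7.75 × 301.652572 = 2337.807433
V = π·0.75² × L = 1.767146 × 2337.807433 = 4131.246744

L=2337.807 V=4131.247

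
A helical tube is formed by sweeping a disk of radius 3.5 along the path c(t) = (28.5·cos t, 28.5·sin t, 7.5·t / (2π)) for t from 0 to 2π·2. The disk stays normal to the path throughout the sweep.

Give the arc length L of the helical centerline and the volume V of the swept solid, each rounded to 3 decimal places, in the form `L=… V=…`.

2πR = 2π·28.5 = 179.070781
per-turn = √(179.070781² + 7.5²) = √(32066.3447 + 56.25) = √32122.5947 = 179.227773
L = 2 × 179.227773 = 358.455546
V = π·3.5² × L = 38.484510 × 358.455546 = 13794.986065

L=358.456 V=13794.986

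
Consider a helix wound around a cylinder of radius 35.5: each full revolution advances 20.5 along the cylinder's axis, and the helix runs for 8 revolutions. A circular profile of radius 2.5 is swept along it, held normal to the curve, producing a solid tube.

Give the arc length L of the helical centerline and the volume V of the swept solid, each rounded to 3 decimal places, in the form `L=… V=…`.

2πR = 2π·35.5 = 223.053078
per-turn = √(223.053078² + 20.5²) = √(49752.6758 + 420.25) = √50172.9258 = 223.993138
L = 8 × 223.993138 = 1791.945102
V = π·2.5² × L = 19.634954 × 1791.945102 = 35184.759810

L=1791.945 V=35184.760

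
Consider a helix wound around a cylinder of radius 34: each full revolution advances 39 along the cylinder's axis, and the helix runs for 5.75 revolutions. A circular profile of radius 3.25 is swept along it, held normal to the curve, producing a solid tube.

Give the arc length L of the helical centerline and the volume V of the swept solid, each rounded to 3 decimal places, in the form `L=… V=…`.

2πR = 2π·34 = 213.628300
per-turn = √(213.628300² + 39²) = √(45637.0508 + 1521) = √47158.0508 = 217.159045
L = 5.75 × 217.159045 = 1248.664508
V = π·3.25² × L = 33.183072 × 1248.664508 = 41434.524769

L=1248.665 V=41434.525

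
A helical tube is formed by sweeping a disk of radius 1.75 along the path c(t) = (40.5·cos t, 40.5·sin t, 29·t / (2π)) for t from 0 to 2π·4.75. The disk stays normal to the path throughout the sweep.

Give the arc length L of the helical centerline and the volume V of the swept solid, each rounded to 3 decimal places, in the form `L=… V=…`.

L=1216.552 V=11704.598

2πR = 2π·40.5 = 254.469005
per-turn = √(254.469005² + 29²) = √(64754.4745 + 841) = √65595.4745 = 256.116135
L = 4.75 × 256.116135 = 1216.551640
V = π·1.75² × L = 9.621128 × 1216.551640 = 11704.598441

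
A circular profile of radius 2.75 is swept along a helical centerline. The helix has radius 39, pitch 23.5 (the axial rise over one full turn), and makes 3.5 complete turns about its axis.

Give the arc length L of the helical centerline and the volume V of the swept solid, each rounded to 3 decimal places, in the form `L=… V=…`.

L=861.590 V=20469.902

2πR = 2π·39 = 245.044227
per-turn = √(245.044227² + 23.5²) = √(60046.6732 + 552.25) = √60598.9232 = 246.168485
L = 3.5 × 246.168485 = 861.589699
V = π·2.75² × L = 23.758294 × 861.589699 = 20469.901751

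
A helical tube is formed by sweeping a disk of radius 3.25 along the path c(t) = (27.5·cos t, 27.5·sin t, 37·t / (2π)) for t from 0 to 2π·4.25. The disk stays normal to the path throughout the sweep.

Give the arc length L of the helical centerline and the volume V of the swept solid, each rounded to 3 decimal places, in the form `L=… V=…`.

2πR = 2π·27.5 = 172.787596
per-turn = √(172.787596² + 37²) = √(29855.5533 + 1369) = √31224.5533 = 176.704707
L = 4.25 × 176.704707 = 750.995003
V = π·3.25² × L = 33.183072 × 750.995003 = 24920.321552

L=750.995 V=24920.322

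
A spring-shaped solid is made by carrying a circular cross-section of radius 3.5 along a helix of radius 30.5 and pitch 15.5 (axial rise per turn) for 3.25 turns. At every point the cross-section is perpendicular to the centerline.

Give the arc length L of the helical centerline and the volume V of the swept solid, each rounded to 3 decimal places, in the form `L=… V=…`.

2πR = 2π·30.5 = 191.637152
per-turn = √(191.637152² + 15.5²) = √(36724.7980 + 240.25) = √36965.0480 = 192.262966
L = 3.25 × 192.262966 = 624.854638
V = π·3.5² × L = 38.484510 × 624.854638 = 24047.224588

L=624.855 V=24047.225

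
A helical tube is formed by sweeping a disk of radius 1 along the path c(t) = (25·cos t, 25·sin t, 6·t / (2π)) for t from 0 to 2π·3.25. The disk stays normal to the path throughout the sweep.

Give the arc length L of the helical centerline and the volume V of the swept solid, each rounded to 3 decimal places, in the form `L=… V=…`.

L=510.881 V=1604.980

2πR = 2π·25 = 157.079633
per-turn = √(157.079633² + 6²) = √(24674.0110 + 36) = √24710.0110 = 157.194182
L = 3.25 × 157.194182 = 510.881093
V = π·1² × L = 3.141593 × 510.881093 = 1604.980289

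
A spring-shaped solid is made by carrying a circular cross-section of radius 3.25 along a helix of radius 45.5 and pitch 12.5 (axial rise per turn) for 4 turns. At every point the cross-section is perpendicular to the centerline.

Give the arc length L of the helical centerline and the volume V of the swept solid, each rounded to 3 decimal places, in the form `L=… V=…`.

2πR = 2π·45.5 = 285.884931
per-turn = √(285.884931² + 12.5²) = √(81730.1940 + 156.25) = √81886.4440 = 286.158075
L = 4 × 286.158075 = 1144.632301
V = π·3.25² × L = 33.183072 × 1144.632301 = 37982.416523

L=1144.632 V=37982.417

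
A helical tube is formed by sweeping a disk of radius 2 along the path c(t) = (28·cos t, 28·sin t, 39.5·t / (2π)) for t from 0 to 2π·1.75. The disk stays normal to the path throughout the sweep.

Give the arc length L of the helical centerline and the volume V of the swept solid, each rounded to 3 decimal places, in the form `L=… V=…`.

2πR = 2π·28 = 175.929189
per-turn = √(175.929189² + 39.5²) = √(30951.0794 + 1560.25) = √32511.3294 = 180.308983
L = 1.75 × 180.308983 = 315.540720
V = π·2² × L = 12.566371 × 315.540720 = 3965.201638

L=315.541 V=3965.202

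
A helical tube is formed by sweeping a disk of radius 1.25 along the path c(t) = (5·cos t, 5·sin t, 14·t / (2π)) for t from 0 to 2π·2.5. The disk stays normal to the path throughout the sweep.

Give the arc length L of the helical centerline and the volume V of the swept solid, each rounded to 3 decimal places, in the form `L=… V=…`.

L=85.985 V=422.080

2πR = 2π·5 = 31.415927
per-turn = √(31.415927² + 14²) = √(986.9604 + 196) = √1182.9604 = 34.394192
L = 2.5 × 34.394192 = 85.985480
V = π·1.25² × L = 4.908739 × 85.985480 = 422.080237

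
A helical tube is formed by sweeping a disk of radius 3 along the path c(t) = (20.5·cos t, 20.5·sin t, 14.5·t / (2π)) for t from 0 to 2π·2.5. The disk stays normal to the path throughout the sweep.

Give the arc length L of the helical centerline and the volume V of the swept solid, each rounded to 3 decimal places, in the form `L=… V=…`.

2πR = 2π·20.5 = 128.805299
per-turn = √(128.805299² + 14.5²) = √(16590.8050 + 210.25) = √16801.0550 = 129.618884
L = 2.5 × 129.618884 = 324.047209
V = π·3² × L = 28.274334 × 324.047209 = 9162.218984

L=324.047 V=9162.219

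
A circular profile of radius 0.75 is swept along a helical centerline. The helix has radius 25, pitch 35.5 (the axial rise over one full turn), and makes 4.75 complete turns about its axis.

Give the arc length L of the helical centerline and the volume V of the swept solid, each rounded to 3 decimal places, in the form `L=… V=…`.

L=764.946 V=1351.770

2πR = 2π·25 = 157.079633
per-turn = √(157.079633² + 35.5²) = √(24674.0110 + 1260.25) = √25934.2610 = 161.041178
L = 4.75 × 161.041178 = 764.945595
V = π·0.75² × L = 1.767146 × 764.945595 = 1351.770448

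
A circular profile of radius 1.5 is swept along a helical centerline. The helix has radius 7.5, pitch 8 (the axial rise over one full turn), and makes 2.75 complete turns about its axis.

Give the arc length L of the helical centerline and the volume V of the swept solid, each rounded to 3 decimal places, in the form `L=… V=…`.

L=131.445 V=929.129

2πR = 2π·7.5 = 47.123890
per-turn = √(47.123890² + 8²) = √(2220.6610 + 64) = √2284.6610 = 47.798127
L = 2.75 × 47.798127 = 131.444851
V = π·1.5² × L = 7.068583 × 131.444851 = 929.128898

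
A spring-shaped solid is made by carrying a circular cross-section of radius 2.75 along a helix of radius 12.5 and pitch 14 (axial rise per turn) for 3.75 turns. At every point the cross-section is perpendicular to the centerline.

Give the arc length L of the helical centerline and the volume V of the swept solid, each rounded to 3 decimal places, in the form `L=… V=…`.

2πR = 2π·12.5 = 78.539816
per-turn = √(78.539816² + 14²) = √(6168.5028 + 196) = √6364.5028 = 79.777834
L = 3.75 × 79.777834 = 299.166876
V = π·2.75² × L = 23.758294 × 299.166876 = 7107.694737

L=299.167 V=7107.695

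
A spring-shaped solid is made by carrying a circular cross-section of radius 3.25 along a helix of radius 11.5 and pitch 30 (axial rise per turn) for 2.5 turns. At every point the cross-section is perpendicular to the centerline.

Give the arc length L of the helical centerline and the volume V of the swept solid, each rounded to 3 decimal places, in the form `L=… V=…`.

L=195.592 V=6490.356

2πR = 2π·11.5 = 72.256631
per-turn = √(72.256631² + 30²) = √(5221.0207 + 900) = √6121.0207 = 78.236952
L = 2.5 × 78.236952 = 195.592381
V = π·3.25² × L = 33.183072 × 195.592381 = 6490.356144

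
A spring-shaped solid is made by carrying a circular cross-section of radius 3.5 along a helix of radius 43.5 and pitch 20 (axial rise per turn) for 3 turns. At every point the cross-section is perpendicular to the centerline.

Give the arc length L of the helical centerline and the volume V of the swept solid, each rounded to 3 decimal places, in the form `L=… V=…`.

L=822.148 V=31639.963

2πR = 2π·43.5 = 273.318561
per-turn = √(273.318561² + 20²) = √(74703.0357 + 400) = √75103.0357 = 274.049331
L = 3 × 274.049331 = 822.147992
V = π·3.5² × L = 38.484510 × 822.147992 = 31639.962640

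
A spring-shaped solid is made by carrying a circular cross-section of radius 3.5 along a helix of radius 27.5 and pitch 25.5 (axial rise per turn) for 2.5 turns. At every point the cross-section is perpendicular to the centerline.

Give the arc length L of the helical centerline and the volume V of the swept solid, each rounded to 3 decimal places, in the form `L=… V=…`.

L=436.648 V=16804.175

2πR = 2π·27.5 = 172.787596
per-turn = √(172.787596² + 25.5²) = √(29855.5533 + 650.25) = √30505.8033 = 174.659106
L = 2.5 × 174.659106 = 436.647765
V = π·3.5² × L = 38.484510 × 436.647765 = 16804.175283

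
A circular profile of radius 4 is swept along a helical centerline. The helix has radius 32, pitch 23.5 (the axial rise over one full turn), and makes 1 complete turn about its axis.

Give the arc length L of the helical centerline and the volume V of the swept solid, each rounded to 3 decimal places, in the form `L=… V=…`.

L=202.431 V=10175.272

2πR = 2π·32 = 201.061930
per-turn = √(201.061930² + 23.5²) = √(40425.8996 + 552.25) = √40978.1496 = 202.430604
L = 1 × 202.430604 = 202.430604
V = π·4² × L = 50.265482 × 202.430604 = 10175.271998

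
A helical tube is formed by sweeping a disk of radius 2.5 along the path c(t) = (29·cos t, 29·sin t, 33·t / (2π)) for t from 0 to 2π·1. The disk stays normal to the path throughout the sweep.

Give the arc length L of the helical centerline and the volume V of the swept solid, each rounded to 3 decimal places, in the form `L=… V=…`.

2πR = 2π·29 = 182.212374
per-turn = √(182.212374² + 33²) = √(33201.3492 + 1089) = √34290.3492 = 185.176535
L = 1 × 185.176535 = 185.176535
V = π·2.5² × L = 19.634954 × 185.176535 = 3635.932767

L=185.177 V=3635.933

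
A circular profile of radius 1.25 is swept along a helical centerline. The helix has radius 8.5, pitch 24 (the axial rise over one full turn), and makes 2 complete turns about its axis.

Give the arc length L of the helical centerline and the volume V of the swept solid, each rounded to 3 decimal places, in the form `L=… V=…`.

2πR = 2π·8.5 = 53.407075
per-turn = √(53.407075² + 24²) = √(2852.3157 + 576) = √3428.3157 = 58.551820
L = 2 × 58.551820 = 117.103641
V = π·1.25² × L = 4.908739 × 117.103641 = 574.831153

L=117.104 V=574.831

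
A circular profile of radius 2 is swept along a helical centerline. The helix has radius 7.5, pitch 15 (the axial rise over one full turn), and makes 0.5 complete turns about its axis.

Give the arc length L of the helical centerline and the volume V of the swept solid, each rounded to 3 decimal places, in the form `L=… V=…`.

L=24.727 V=310.726

2πR = 2π·7.5 = 47.123890
per-turn = √(47.123890² + 15²) = √(2220.6610 + 225) = √2445.6610 = 49.453625
L = 0.5 × 49.453625 = 24.726812
V = π·2² × L = 12.566371 × 24.726812 = 310.726288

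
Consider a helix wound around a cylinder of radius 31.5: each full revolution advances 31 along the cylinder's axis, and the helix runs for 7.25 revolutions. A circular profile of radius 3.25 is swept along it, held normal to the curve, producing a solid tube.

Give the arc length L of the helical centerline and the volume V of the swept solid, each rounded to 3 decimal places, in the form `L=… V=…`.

2πR = 2π·31.5 = 197.920337
per-turn = √(197.920337² + 31²) = √(39172.4599 + 961) = √40133.4599 = 200.333372
L = 7.25 × 200.333372 = 1452.416946
V = π·3.25² × L = 33.183072 × 1452.416946 = 48195.656671

L=1452.417 V=48195.657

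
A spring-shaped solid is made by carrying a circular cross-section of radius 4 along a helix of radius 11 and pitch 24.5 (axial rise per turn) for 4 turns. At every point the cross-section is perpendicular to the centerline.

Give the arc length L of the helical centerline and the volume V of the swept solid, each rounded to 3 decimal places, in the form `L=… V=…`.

L=293.316 V=14743.665

2πR = 2π·11 = 69.115038
per-turn = √(69.115038² + 24.5²) = √(4776.8885 + 600.25) = √5377.1385 = 73.328975
L = 4 × 73.328975 = 293.315899
V = π·4² × L = 50.265482 × 293.315899 = 14743.665165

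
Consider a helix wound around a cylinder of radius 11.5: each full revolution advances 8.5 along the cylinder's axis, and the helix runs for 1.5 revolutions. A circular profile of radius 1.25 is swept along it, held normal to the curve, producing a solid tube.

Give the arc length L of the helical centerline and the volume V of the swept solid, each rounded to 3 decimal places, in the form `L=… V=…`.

L=109.132 V=535.702

2πR = 2π·11.5 = 72.256631
per-turn = √(72.256631² + 8.5²) = √(5221.0207 + 72.25) = √5293.2707 = 72.754867
L = 1.5 × 72.754867 = 109.132301
V = π·1.25² × L = 4.908739 × 109.132301 = 535.701930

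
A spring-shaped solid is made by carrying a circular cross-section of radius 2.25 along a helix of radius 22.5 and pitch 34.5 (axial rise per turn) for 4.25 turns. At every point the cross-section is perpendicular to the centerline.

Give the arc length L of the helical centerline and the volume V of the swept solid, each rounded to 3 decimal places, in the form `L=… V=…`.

L=618.462 V=9836.211

2πR = 2π·22.5 = 141.371669
per-turn = √(141.371669² + 34.5²) = √(19985.9489 + 1190.25) = √21176.1989 = 145.520442
L = 4.25 × 145.520442 = 618.461877
V = π·2.25² × L = 15.904313 × 618.461877 = 9836.211146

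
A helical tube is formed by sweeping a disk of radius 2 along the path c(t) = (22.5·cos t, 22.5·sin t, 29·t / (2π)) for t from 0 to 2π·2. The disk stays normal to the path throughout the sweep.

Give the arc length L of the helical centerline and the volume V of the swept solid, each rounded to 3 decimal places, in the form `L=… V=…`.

2πR = 2π·22.5 = 141.371669
per-turn = √(141.371669² + 29²) = √(19985.9489 + 841) = √20826.9489 = 144.315449
L = 2 × 144.315449 = 288.630899
V = π·2² × L = 12.566371 × 288.630899 = 3627.042843

L=288.631 V=3627.043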